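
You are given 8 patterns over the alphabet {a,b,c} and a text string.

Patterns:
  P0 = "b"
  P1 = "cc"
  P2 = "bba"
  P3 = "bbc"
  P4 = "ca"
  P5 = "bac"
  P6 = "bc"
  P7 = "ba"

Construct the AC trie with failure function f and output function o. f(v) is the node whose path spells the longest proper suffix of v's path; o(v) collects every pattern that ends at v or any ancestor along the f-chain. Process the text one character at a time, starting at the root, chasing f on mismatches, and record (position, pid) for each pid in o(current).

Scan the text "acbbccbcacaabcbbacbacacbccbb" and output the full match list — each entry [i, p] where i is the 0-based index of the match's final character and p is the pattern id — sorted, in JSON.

Build:
Trie nodes:
  n0 'ε': b→1 c→2
  n1 'b': a→8 b→4 c→10  [P0 ends]
  n2 'c': a→7 c→3
  n3 'cc': ·  [P1 ends]
  n4 'bb': a→5 c→6
  n5 'bba': ·  [P2 ends]
  n6 'bbc': ·  [P3 ends]
  n7 'ca': ·  [P4 ends]
  n8 'ba': c→9  [P7 ends]
  n9 'bac': ·  [P5 ends]
  n10 'bc': ·  [P6 ends]

BFS fail/out derivation:
  n1('b'): parent n0 fail=0; on 'b' 0 → fail=0;  out {0}∪∅={0}
  n2('c'): parent n0 fail=0; on 'c' 0 → fail=0;  out ∅∪∅=∅
  n3('cc'): parent n2 fail=0; on 'c' 0 → fail=2;  out {1}∪∅={1}
  n4('bb'): parent n1 fail=0; on 'b' 0 → fail=1;  out ∅∪{0}={0}
  n7('ca'): parent n2 fail=0; on 'a' 0 → fail=0;  out {4}∪∅={4}
  n8('ba'): parent n1 fail=0; on 'a' 0 → fail=0;  out {7}∪∅={7}
  n10('bc'): parent n1 fail=0; on 'c' 0 → fail=2;  out {6}∪∅={6}
  n5('bba'): parent n4 fail=1; on 'a' 1 → fail=8;  out {2}∪{7}={2,7}
  n6('bbc'): parent n4 fail=1; on 'c' 1 → fail=10;  out {3}∪{6}={3,6}
  n9('bac'): parent n8 fail=0; on 'c' 0 → fail=2;  out {5}∪∅={5}

Text stream:
pos 0 'a': at 0
pos 1 'c': at 2
pos 2 'b': at 1 (via fail)  ** P0@[2:2]
pos 3 'b': at 4  ** P0@[3:3]
pos 4 'c': at 6  ** P3@[2:4],P6@[3:4]
pos 5 'c': at 3 (via fail)  ** P1@[4:5]
pos 6 'b': at 1 (via fail)  ** P0@[6:6]
pos 7 'c': at 10  ** P6@[6:7]
pos 8 'a': at 7 (via fail)  ** P4@[7:8]
pos 9 'c': at 2 (via fail)
pos 10 'a': at 7  ** P4@[9:10]
pos 11 'a': at 0 (via fail)
pos 12 'b': at 1  ** P0@[12:12]
pos 13 'c': at 10  ** P6@[12:13]
pos 14 'b': at 1 (via fail)  ** P0@[14:14]
pos 15 'b': at 4  ** P0@[15:15]
pos 16 'a': at 5  ** P2@[14:16],P7@[15:16]
pos 17 'c': at 9 (via fail)  ** P5@[15:17]
pos 18 'b': at 1 (via fail)  ** P0@[18:18]
pos 19 'a': at 8  ** P7@[18:19]
pos 20 'c': at 9  ** P5@[18:20]
pos 21 'a': at 7 (via fail)  ** P4@[20:21]
pos 22 'c': at 2 (via fail)
pos 23 'b': at 1 (via fail)  ** P0@[23:23]
pos 24 'c': at 10  ** P6@[23:24]
pos 25 'c': at 3 (via fail)  ** P1@[24:25]
pos 26 'b': at 1 (via fail)  ** P0@[26:26]
pos 27 'b': at 4  ** P0@[27:27]

Result: [[2,0],[3,0],[4,3],[4,6],[5,1],[6,0],[7,6],[8,4],[10,4],[12,0],[13,6],[14,0],[15,0],[16,2],[16,7],[17,5],[18,0],[19,7],[20,5],[21,4],[23,0],[24,6],[25,1],[26,0],[27,0]]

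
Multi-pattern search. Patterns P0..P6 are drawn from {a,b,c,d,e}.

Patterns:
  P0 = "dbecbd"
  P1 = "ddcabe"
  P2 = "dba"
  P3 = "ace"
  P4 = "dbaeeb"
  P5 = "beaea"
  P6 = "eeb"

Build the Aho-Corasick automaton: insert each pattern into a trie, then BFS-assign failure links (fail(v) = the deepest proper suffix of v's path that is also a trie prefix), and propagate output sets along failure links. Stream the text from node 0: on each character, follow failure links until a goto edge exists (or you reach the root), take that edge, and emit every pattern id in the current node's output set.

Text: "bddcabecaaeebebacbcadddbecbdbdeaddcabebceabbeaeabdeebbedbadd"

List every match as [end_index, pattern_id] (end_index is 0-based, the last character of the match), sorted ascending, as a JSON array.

Build:
Trie nodes:
  n0 'ε': a→13 b→19 d→1 e→24
  n1 'd': b→2 d→7
  n2 'db': a→12 e→3
  n3 'dbe': c→4
  n4 'dbec': b→5
  n5 'dbecb': d→6
  n6 'dbecbd': ·  [P0 ends]
  n7 'dd': c→8
  n8 'ddc': a→9
  n9 'ddca': b→10
  n10 'ddcab': e→11
  n11 'ddcabe': ·  [P1 ends]
  n12 'dba': e→16  [P2 ends]
  n13 'a': c→14
  n14 'ac': e→15
  n15 'ace': ·  [P3 ends]
  n16 'dbae': e→17
  n17 'dbaee': b→18
  n18 'dbaeeb': ·  [P4 ends]
  n19 'b': e→20
  n20 'be': a→21
  n21 'bea': e→22
  n22 'beae': a→23
  n23 'beaea': ·  [P5 ends]
  n24 'e': e→25
  n25 'ee': b→26
  n26 'eeb': ·  [P6 ends]

BFS fail/out derivation:
  fail(1) 'd': from fail(0)=0 chase 'd': 0 ⇒ 0;  out=∅∪out(0)=∅
  fail(13) 'a': from fail(0)=0 chase 'a': 0 ⇒ 0;  out=∅∪out(0)=∅
  fail(19) 'b': from fail(0)=0 chase 'b': 0 ⇒ 0;  out=∅∪out(0)=∅
  fail(24) 'e': from fail(0)=0 chase 'e': 0 ⇒ 0;  out=∅∪out(0)=∅
  fail(2) 'db': from fail(1)=0 chase 'b': 0 ⇒ 19;  out=∅∪out(19)=∅
  fail(7) 'dd': from fail(1)=0 chase 'd': 0 ⇒ 1;  out=∅∪out(1)=∅
  fail(14) 'ac': from fail(13)=0 chase 'c': 0 ⇒ 0;  out=∅∪out(0)=∅
  fail(20) 'be': from fail(19)=0 chase 'e': 0 ⇒ 24;  out=∅∪out(24)=∅
  fail(25) 'ee': from fail(24)=0 chase 'e': 0 ⇒ 24;  out=∅∪out(24)=∅
  fail(3) 'dbe': from fail(2)=19 chase 'e': 19 ⇒ 20;  out=∅∪out(20)=∅
  fail(8) 'ddc': from fail(7)=1 chase 'c': 1→0 ⇒ 0;  out=∅∪out(0)=∅
  fail(12) 'dba': from fail(2)=19 chase 'a': 19→0 ⇒ 13;  out={2}∪out(13)={2}
  fail(15) 'ace': from fail(14)=0 chase 'e': 0 ⇒ 24;  out={3}∪out(24)={3}
  fail(21) 'bea': from fail(20)=24 chase 'a': 24→0 ⇒ 13;  out=∅∪out(13)=∅
  fail(26) 'eeb': from fail(25)=24 chase 'b': 24→0 ⇒ 19;  out={6}∪out(19)={6}
  fail(4) 'dbec': from fail(3)=20 chase 'c': 20→24→0 ⇒ 0;  out=∅∪out(0)=∅
  fail(9) 'ddca': from fail(8)=0 chase 'a': 0 ⇒ 13;  out=∅∪out(13)=∅
  fail(16) 'dbae': from fail(12)=13 chase 'e': 13→0 ⇒ 24;  out=∅∪out(24)=∅
  fail(22) 'beae': from fail(21)=13 chase 'e': 13→0 ⇒ 24;  out=∅∪out(24)=∅
  fail(5) 'dbecb': from fail(4)=0 chase 'b': 0 ⇒ 19;  out=∅∪out(19)=∅
  fail(10) 'ddcab': from fail(9)=13 chase 'b': 13→0 ⇒ 19;  out=∅∪out(19)=∅
  fail(17) 'dbaee': from fail(16)=24 chase 'e': 24 ⇒ 25;  out=∅∪out(25)=∅
  fail(23) 'beaea': from fail(22)=24 chase 'a': 24→0 ⇒ 13;  out={5}∪out(13)={5}
  fail(6) 'dbecbd': from fail(5)=19 chase 'd': 19→0 ⇒ 1;  out={0}∪out(1)={0}
  fail(11) 'ddcabe': from fail(10)=19 chase 'e': 19 ⇒ 20;  out={1}∪out(20)={1}
  fail(18) 'dbaeeb': from fail(17)=25 chase 'b': 25 ⇒ 26;  out={4}∪out(26)={4,6}

Scan:
i=0 'b': node 0→19
i=1 'd': node 19→1 (via fail)
i=2 'd': node 1→7
i=3 'c': node 7→8
i=4 'a': node 8→9
i=5 'b': node 9→10
i=6 'e': node 10→11  emit P1@[1:6]
i=7 'c': node 11→0 (via fail)
i=8 'a': node 0→13
i=9 'a': node 13→13 (via fail)
i=10 'e': node 13→24 (via fail)
i=11 'e': node 24→25
i=12 'b': node 25→26  emit P6@[10:12]
i=13 'e': node 26→20 (via fail)
i=14 'b': node 20→19 (via fail)
i=15 'a': node 19→13 (via fail)
i=16 'c': node 13→14
i=17 'b': node 14→19 (via fail)
i=18 'c': node 19→0 (via fail)
i=19 'a': node 0→13
i=20 'd': node 13→1 (via fail)
i=21 'd': node 1→7
i=22 'd': node 7→7 (via fail)
i=23 'b': node 7→2 (via fail)
i=24 'e': node 2→3
i=25 'c': node 3→4
i=26 'b': node 4→5
i=27 'd': node 5→6  emit P0@[22:27]
i=28 'b': node 6→2 (via fail)
i=29 'd': node 2→1 (via fail)
i=30 'e': node 1→24 (via fail)
i=31 'a': node 24→13 (via fail)
i=32 'd': node 13→1 (via fail)
i=33 'd': node 1→7
i=34 'c': node 7→8
i=35 'a': node 8→9
i=36 'b': node 9→10
i=37 'e': node 10→11  emit P1@[32:37]
i=38 'b': node 11→19 (via fail)
i=39 'c': node 19→0 (via fail)
i=40 'e': node 0→24
i=41 'a': node 24→13 (via fail)
i=42 'b': node 13→19 (via fail)
i=43 'b': node 19→19 (via fail)
i=44 'e': node 19→20
i=45 'a': node 20→21
i=46 'e': node 21→22
i=47 'a': node 22→23  emit P5@[43:47]
i=48 'b': node 23→19 (via fail)
i=49 'd': node 19→1 (via fail)
i=50 'e': node 1→24 (via fail)
i=51 'e': node 24→25
i=52 'b': node 25→26  emit P6@[50:52]
i=53 'b': node 26→19 (via fail)
i=54 'e': node 19→20
i=55 'd': node 20→1 (via fail)
i=56 'b': node 1→2
i=57 'a': node 2→12  emit P2@[55:57]
i=58 'd': node 12→1 (via fail)
i=59 'd': node 1→7

Result: [[6,1],[12,6],[27,0],[37,1],[47,5],[52,6],[57,2]]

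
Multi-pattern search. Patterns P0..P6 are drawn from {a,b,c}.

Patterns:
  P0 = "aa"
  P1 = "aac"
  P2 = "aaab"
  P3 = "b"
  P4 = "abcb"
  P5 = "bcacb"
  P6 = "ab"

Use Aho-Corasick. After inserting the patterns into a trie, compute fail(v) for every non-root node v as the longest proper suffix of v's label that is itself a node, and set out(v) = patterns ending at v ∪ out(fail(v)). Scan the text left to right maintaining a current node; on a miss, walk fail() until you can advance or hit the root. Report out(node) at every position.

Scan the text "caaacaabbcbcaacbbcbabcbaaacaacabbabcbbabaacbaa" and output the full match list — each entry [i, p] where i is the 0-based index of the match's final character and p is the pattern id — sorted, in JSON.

Build automaton:
Trie nodes:
  n0 'ε': a→1 b→6
  n1 'a': a→2 b→7
  n2 'aa': a→4 c→3  [P0 ends]
  n3 'aac': ·  [P1 ends]
  n4 'aaa': b→5
  n5 'aaab': ·  [P2 ends]
  n6 'b': c→10  [P3 ends]
  n7 'ab': c→8  [P6 ends]
  n8 'abc': b→9
  n9 'abcb': ·  [P4 ends]
  n10 'bc': a→11
  n11 'bca': c→12
  n12 'bcac': b→13
  n13 'bcacb': ·  [P5 ends]

Failure links (BFS by depth):
  fail(1) 'a': from fail(0)=0 chase 'a': 0 ⇒ 0;  out=∅∪out(0)=∅
  fail(6) 'b': from fail(0)=0 chase 'b': 0 ⇒ 0;  out={3}∪out(0)={3}
  fail(2) 'aa': from fail(1)=0 chase 'a': 0 ⇒ 1;  out={0}∪out(1)={0}
  fail(7) 'ab': from fail(1)=0 chase 'b': 0 ⇒ 6;  out={6}∪out(6)={3,6}
  fail(10) 'bc': from fail(6)=0 chase 'c': 0 ⇒ 0;  out=∅∪out(0)=∅
  fail(3) 'aac': from fail(2)=1 chase 'c': 1→0 ⇒ 0;  out={1}∪out(0)={1}
  fail(4) 'aaa': from fail(2)=1 chase 'a': 1 ⇒ 2;  out=∅∪out(2)={0}
  fail(8) 'abc': from fail(7)=6 chase 'c': 6 ⇒ 10;  out=∅∪out(10)=∅
  fail(11) 'bca': from fail(10)=0 chase 'a': 0 ⇒ 1;  out=∅∪out(1)=∅
  fail(5) 'aaab': from fail(4)=2 chase 'b': 2→1 ⇒ 7;  out={2}∪out(7)={2,3,6}
  fail(9) 'abcb': from fail(8)=10 chase 'b': 10→0 ⇒ 6;  out={4}∪out(6)={3,4}
  fail(12) 'bcac': from fail(11)=1 chase 'c': 1→0 ⇒ 0;  out=∅∪out(0)=∅
  fail(13) 'bcacb': from fail(12)=0 chase 'b': 0 ⇒ 6;  out={5}∪out(6)={3,5}

Text stream:
i=0 'c': node 0→0
i=1 'a': node 0→1
i=2 'a': node 1→2  ** P0@[1:2]
i=3 'a': node 2→4  ** P0@[2:3]
i=4 'c': node 4→3 (fail-walked)  ** P1@[2:4]
i=5 'a': node 3→1 (fail-walked)
i=6 'a': node 1→2  ** P0@[5:6]
i=7 'b': node 2→7 (fail-walked)  ** P3@[7:7],P6@[6:7]
i=8 'b': node 7→6 (fail-walked)  ** P3@[8:8]
i=9 'c': node 6→10
i=10 'b': node 10→6 (fail-walked)  ** P3@[10:10]
i=11 'c': node 6→10
i=12 'a': node 10→11
i=13 'a': node 11→2 (fail-walked)  ** P0@[12:13]
i=14 'c': node 2→3  ** P1@[12:14]
i=15 'b': node 3→6 (fail-walked)  ** P3@[15:15]
i=16 'b': node 6→6 (fail-walked)  ** P3@[16:16]
i=17 'c': node 6→10
i=18 'b': node 10→6 (fail-walked)  ** P3@[18:18]
i=19 'a': node 6→1 (fail-walked)
i=20 'b': node 1→7  ** P3@[20:20],P6@[19:20]
i=21 'c': node 7→8
i=22 'b': node 8→9  ** P3@[22:22],P4@[19:22]
i=23 'a': node 9→1 (fail-walked)
i=24 'a': node 1→2  ** P0@[23:24]
i=25 'a': node 2→4  ** P0@[24:25]
i=26 'c': node 4→3 (fail-walked)  ** P1@[24:26]
i=27 'a': node 3→1 (fail-walked)
i=28 'a': node 1→2  ** P0@[27:28]
i=29 'c': node 2→3  ** P1@[27:29]
i=30 'a': node 3→1 (fail-walked)
i=31 'b': node 1→7  ** P3@[31:31],P6@[30:31]
i=32 'b': node 7→6 (fail-walked)  ** P3@[32:32]
i=33 'a': node 6→1 (fail-walked)
i=34 'b': node 1→7  ** P3@[34:34],P6@[33:34]
i=35 'c': node 7→8
i=36 'b': node 8→9  ** P3@[36:36],P4@[33:36]
i=37 'b': node 9→6 (fail-walked)  ** P3@[37:37]
i=38 'a': node 6→1 (fail-walked)
i=39 'b': node 1→7  ** P3@[39:39],P6@[38:39]
i=40 'a': node 7→1 (fail-walked)
i=41 'a': node 1→2  ** P0@[40:41]
i=42 'c': node 2→3  ** P1@[40:42]
i=43 'b': node 3→6 (fail-walked)  ** P3@[43:43]
i=44 'a': node 6→1 (fail-walked)
i=45 'a': node 1→2  ** P0@[44:45]

Matches: [[2,0],[3,0],[4,1],[6,0],[7,3],[7,6],[8,3],[10,3],[13,0],[14,1],[15,3],[16,3],[18,3],[20,3],[20,6],[22,3],[22,4],[24,0],[25,0],[26,1],[28,0],[29,1],[31,3],[31,6],[32,3],[34,3],[34,6],[36,3],[36,4],[37,3],[39,3],[39,6],[41,0],[42,1],[43,3],[45,0]]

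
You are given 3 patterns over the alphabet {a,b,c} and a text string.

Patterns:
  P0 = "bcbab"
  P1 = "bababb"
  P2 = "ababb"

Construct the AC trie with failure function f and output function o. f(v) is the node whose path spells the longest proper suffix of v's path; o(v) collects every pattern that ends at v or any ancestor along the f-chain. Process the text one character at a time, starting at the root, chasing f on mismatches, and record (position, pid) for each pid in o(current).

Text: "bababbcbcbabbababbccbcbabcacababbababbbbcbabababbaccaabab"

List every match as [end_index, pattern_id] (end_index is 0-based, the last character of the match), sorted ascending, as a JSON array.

Construct AC machine:
Trie (insert patterns):
  0='ε' goto a→11 b→1
  1='b' goto a→6 c→2
  2='bc' goto b→3
  3='bcb' goto a→4
  4='bcba' goto b→5
  5='bcbab' goto ·  [P0 ends]
  6='ba' goto b→7
  7='bab' goto a→8
  8='baba' goto b→9
  9='babab' goto b→10
  10='bababb' goto ·  [P1 ends]
  11='a' goto b→12
  12='ab' goto a→13
  13='aba' goto b→14
  14='abab' goto b→15
  15='ababb' goto ·  [P2 ends]

BFS fail/out derivation:
  fail(1) 'b': from fail(0)=0 chase 'b': 0 ⇒ 0;  out=∅∪out(0)=∅
  fail(11) 'a': from fail(0)=0 chase 'a': 0 ⇒ 0;  out=∅∪out(0)=∅
  fail(2) 'bc': from fail(1)=0 chase 'c': 0 ⇒ 0;  out=∅∪out(0)=∅
  fail(6) 'ba': from fail(1)=0 chase 'a': 0 ⇒ 11;  out=∅∪out(11)=∅
  fail(12) 'ab': from fail(11)=0 chase 'b': 0 ⇒ 1;  out=∅∪out(1)=∅
  fail(3) 'bcb': from fail(2)=0 chase 'b': 0 ⇒ 1;  out=∅∪out(1)=∅
  fail(7) 'bab': from fail(6)=11 chase 'b': 11 ⇒ 12;  out=∅∪out(12)=∅
  fail(13) 'aba': from fail(12)=1 chase 'a': 1 ⇒ 6;  out=∅∪out(6)=∅
  fail(4) 'bcba': from fail(3)=1 chase 'a': 1 ⇒ 6;  out=∅∪out(6)=∅
  fail(8) 'baba': from fail(7)=12 chase 'a': 12 ⇒ 13;  out=∅∪out(13)=∅
  fail(14) 'abab': from fail(13)=6 chase 'b': 6 ⇒ 7;  out=∅∪out(7)=∅
  fail(5) 'bcbab': from fail(4)=6 chase 'b': 6 ⇒ 7;  out={0}∪out(7)={0}
  fail(9) 'babab': from fail(8)=13 chase 'b': 13 ⇒ 14;  out=∅∪out(14)=∅
  fail(15) 'ababb': from fail(14)=7 chase 'b': 7→12→1→0 ⇒ 1;  out={2}∪out(1)={2}
  fail(10) 'bababb': from fail(9)=14 chase 'b': 14 ⇒ 15;  out={1}∪out(15)={1,2}

Scan:
pos 0 'b': at 1
pos 1 'a': at 6
pos 2 'b': at 7
pos 3 'a': at 8
pos 4 'b': at 9
pos 5 'b': at 10  → match P1@[0:5],P2@[1:5]
pos 6 'c': at 2 (via fail)
pos 7 'b': at 3
pos 8 'c': at 2 (via fail)
pos 9 'b': at 3
pos 10 'a': at 4
pos 11 'b': at 5  → match P0@[7:11]
pos 12 'b': at 1 (via fail)
pos 13 'a': at 6
pos 14 'b': at 7
pos 15 'a': at 8
pos 16 'b': at 9
pos 17 'b': at 10  → match P1@[12:17],P2@[13:17]
pos 18 'c': at 2 (via fail)
pos 19 'c': at 0 (via fail)
pos 20 'b': at 1
pos 21 'c': at 2
pos 22 'b': at 3
pos 23 'a': at 4
pos 24 'b': at 5  → match P0@[20:24]
pos 25 'c': at 2 (via fail)
pos 26 'a': at 11 (via fail)
pos 27 'c': at 0 (via fail)
pos 28 'a': at 11
pos 29 'b': at 12
pos 30 'a': at 13
pos 31 'b': at 14
pos 32 'b': at 15  → match P2@[28:32]
pos 33 'a': at 6 (via fail)
pos 34 'b': at 7
pos 35 'a': at 8
pos 36 'b': at 9
pos 37 'b': at 10  → match P1@[32:37],P2@[33:37]
pos 38 'b': at 1 (via fail)
pos 39 'b': at 1 (via fail)
pos 40 'c': at 2
pos 41 'b': at 3
pos 42 'a': at 4
pos 43 'b': at 5  → match P0@[39:43]
pos 44 'a': at 8 (via fail)
pos 45 'b': at 9
pos 46 'a': at 8 (via fail)
pos 47 'b': at 9
pos 48 'b': at 10  → match P1@[43:48],P2@[44:48]
pos 49 'a': at 6 (via fail)
pos 50 'c': at 0 (via fail)
pos 51 'c': at 0
pos 52 'a': at 11
pos 53 'a': at 11 (via fail)
pos 54 'b': at 12
pos 55 'a': at 13
pos 56 'b': at 14

Result: [[5,1],[5,2],[11,0],[17,1],[17,2],[24,0],[32,2],[37,1],[37,2],[43,0],[48,1],[48,2]]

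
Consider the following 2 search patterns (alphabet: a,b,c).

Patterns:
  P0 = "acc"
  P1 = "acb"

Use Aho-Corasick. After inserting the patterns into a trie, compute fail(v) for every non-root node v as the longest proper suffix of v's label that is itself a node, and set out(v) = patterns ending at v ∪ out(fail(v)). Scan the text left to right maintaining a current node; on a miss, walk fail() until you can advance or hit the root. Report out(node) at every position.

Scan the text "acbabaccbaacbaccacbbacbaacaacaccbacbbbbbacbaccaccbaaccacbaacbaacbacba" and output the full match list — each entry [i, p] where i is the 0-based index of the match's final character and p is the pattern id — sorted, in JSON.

Build automaton:
Trie (insert patterns):
  n0 'ε': a→1
  n1 'a': c→2
  n2 'ac': b→4 c→3
  n3 'acc': ·  ←P0
  n4 'acb': ·  ←P1

Failure links (BFS by depth):
  fail(1) 'a': from fail(0)=0 chase 'a': 0 ⇒ 0;  out=∅∪out(0)=∅
  fail(2) 'ac': from fail(1)=0 chase 'c': 0 ⇒ 0;  out=∅∪out(0)=∅
  fail(3) 'acc': from fail(2)=0 chase 'c': 0 ⇒ 0;  out={0}∪out(0)={0}
  fail(4) 'acb': from fail(2)=0 chase 'b': 0 ⇒ 0;  out={1}∪out(0)={1}

Scan:
i=0 'a': node 0→1
i=1 'c': node 1→2
i=2 'b': node 2→4  emit P1@[0:2]
i=3 'a': node 4→1 ·f
i=4 'b': node 1→0 ·f
i=5 'a': node 0→1
i=6 'c': node 1→2
i=7 'c': node 2→3  emit P0@[5:7]
i=8 'b': node 3→0 ·f
i=9 'a': node 0→1
i=10 'a': node 1→1 ·f
i=11 'c': node 1→2
i=12 'b': node 2→4  emit P1@[10:12]
i=13 'a': node 4→1 ·f
i=14 'c': node 1→2
i=15 'c': node 2→3  emit P0@[13:15]
i=16 'a': node 3→1 ·f
i=17 'c': node 1→2
i=18 'b': node 2→4  emit P1@[16:18]
i=19 'b': node 4→0 ·f
i=20 'a': node 0→1
i=21 'c': node 1→2
i=22 'b': node 2→4  emit P1@[20:22]
i=23 'a': node 4→1 ·f
i=24 'a': node 1→1 ·f
i=25 'c': node 1→2
i=26 'a': node 2→1 ·f
i=27 'a': node 1→1 ·f
i=28 'c': node 1→2
i=29 'a': node 2→1 ·f
i=30 'c': node 1→2
i=31 'c': node 2→3  emit P0@[29:31]
i=32 'b': node 3→0 ·f
i=33 'a': node 0→1
i=34 'c': node 1→2
i=35 'b': node 2→4  emit P1@[33:35]
i=36 'b': node 4→0 ·f
i=37 'b': node 0→0
i=38 'b': node 0→0
i=39 'b': node 0→0
i=40 'a': node 0→1
i=41 'c': node 1→2
i=42 'b': node 2→4  emit P1@[40:42]
i=43 'a': node 4→1 ·f
i=44 'c': node 1→2
i=45 'c': node 2→3  emit P0@[43:45]
i=46 'a': node 3→1 ·f
i=47 'c': node 1→2
i=48 'c': node 2→3  emit P0@[46:48]
i=49 'b': node 3→0 ·f
i=50 'a': node 0→1
i=51 'a': node 1→1 ·f
i=52 'c': node 1→2
i=53 'c': node 2→3  emit P0@[51:53]
i=54 'a': node 3→1 ·f
i=55 'c': node 1→2
i=56 'b': node 2→4  emit P1@[54:56]
i=57 'a': node 4→1 ·f
i=58 'a': node 1→1 ·f
i=59 'c': node 1→2
i=60 'b': node 2→4  emit P1@[58:60]
i=61 'a': node 4→1 ·f
i=62 'a': node 1→1 ·f
i=63 'c': node 1→2
i=64 'b': node 2→4  emit P1@[62:64]
i=65 'a': node 4→1 ·f
i=66 'c': node 1→2
i=67 'b': node 2→4  emit P1@[65:67]
i=68 'a': node 4→1 ·f

Result: [[2,1],[7,0],[12,1],[15,0],[18,1],[22,1],[31,0],[35,1],[42,1],[45,0],[48,0],[53,0],[56,1],[60,1],[64,1],[67,1]]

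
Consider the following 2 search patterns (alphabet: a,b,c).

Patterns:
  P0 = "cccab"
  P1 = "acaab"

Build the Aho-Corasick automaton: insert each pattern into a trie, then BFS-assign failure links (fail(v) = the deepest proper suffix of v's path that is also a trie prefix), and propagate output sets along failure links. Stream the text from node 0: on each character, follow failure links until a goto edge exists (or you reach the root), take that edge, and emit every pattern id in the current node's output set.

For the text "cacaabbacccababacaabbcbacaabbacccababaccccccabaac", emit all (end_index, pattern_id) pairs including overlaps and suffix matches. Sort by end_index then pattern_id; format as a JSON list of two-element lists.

Construct AC machine:
Trie (insert patterns):
  0='ε' goto a→6 c→1
  1='c' goto c→2
  2='cc' goto c→3
  3='ccc' goto a→4
  4='ccca' goto b→5
  5='cccab' goto ·  [P0 ends]
  6='a' goto c→7
  7='ac' goto a→8
  8='aca' goto a→9
  9='acaa' goto b→10
  10='acaab' goto ·  [P1 ends]

Failure links (BFS by depth):
  fail(1) 'c': from fail(0)=0 chase 'c': 0 ⇒ 0;  out=∅∪out(0)=∅
  fail(6) 'a': from fail(0)=0 chase 'a': 0 ⇒ 0;  out=∅∪out(0)=∅
  fail(2) 'cc': from fail(1)=0 chase 'c': 0 ⇒ 1;  out=∅∪out(1)=∅
  fail(7) 'ac': from fail(6)=0 chase 'c': 0 ⇒ 1;  out=∅∪out(1)=∅
  fail(3) 'ccc': from fail(2)=1 chase 'c': 1 ⇒ 2;  out=∅∪out(2)=∅
  fail(8) 'aca': from fail(7)=1 chase 'a': 1→0 ⇒ 6;  out=∅∪out(6)=∅
  fail(4) 'ccca': from fail(3)=2 chase 'a': 2→1→0 ⇒ 6;  out=∅∪out(6)=∅
  fail(9) 'acaa': from fail(8)=6 chase 'a': 6→0 ⇒ 6;  out=∅∪out(6)=∅
  fail(5) 'cccab': from fail(4)=6 chase 'b': 6→0 ⇒ 0;  out={0}∪out(0)={0}
  fail(10) 'acaab': from fail(9)=6 chase 'b': 6→0 ⇒ 0;  out={1}∪out(0)={1}

Text stream:
i=0 'c': node 0→1
i=1 'a': node 1→6 (fail-walked)
i=2 'c': node 6→7
i=3 'a': node 7→8
i=4 'a': node 8→9
i=5 'b': node 9→10  ** P1@[1:5]
i=6 'b': node 10→0 (fail-walked)
i=7 'a': node 0→6
i=8 'c': node 6→7
i=9 'c': node 7→2 (fail-walked)
i=10 'c': node 2→3
i=11 'a': node 3→4
i=12 'b': node 4→5  ** P0@[8:12]
i=13 'a': node 5→6 (fail-walked)
i=14 'b': node 6→0 (fail-walked)
i=15 'a': node 0→6
i=16 'c': node 6→7
i=17 'a': node 7→8
i=18 'a': node 8→9
i=19 'b': node 9→10  ** P1@[15:19]
i=20 'b': node 10→0 (fail-walked)
i=21 'c': node 0→1
i=22 'b': node 1→0 (fail-walked)
i=23 'a': node 0→6
i=24 'c': node 6→7
i=25 'a': node 7→8
i=26 'a': node 8→9
i=27 'b': node 9→10  ** P1@[23:27]
i=28 'b': node 10→0 (fail-walked)
i=29 'a': node 0→6
i=30 'c': node 6→7
i=31 'c': node 7→2 (fail-walked)
i=32 'c': node 2→3
i=33 'a': node 3→4
i=34 'b': node 4→5  ** P0@[30:34]
i=35 'a': node 5→6 (fail-walked)
i=36 'b': node 6→0 (fail-walked)
i=37 'a': node 0→6
i=38 'c': node 6→7
i=39 'c': node 7→2 (fail-walked)
i=40 'c': node 2→3
i=41 'c': node 3→3 (fail-walked)
i=42 'c': node 3→3 (fail-walked)
i=43 'c': node 3→3 (fail-walked)
i=44 'a': node 3→4
i=45 'b': node 4→5  ** P0@[41:45]
i=46 'a': node 5→6 (fail-walked)
i=47 'a': node 6→6 (fail-walked)
i=48 'c': node 6→7

Matches: [[5,1],[12,0],[19,1],[27,1],[34,0],[45,0]]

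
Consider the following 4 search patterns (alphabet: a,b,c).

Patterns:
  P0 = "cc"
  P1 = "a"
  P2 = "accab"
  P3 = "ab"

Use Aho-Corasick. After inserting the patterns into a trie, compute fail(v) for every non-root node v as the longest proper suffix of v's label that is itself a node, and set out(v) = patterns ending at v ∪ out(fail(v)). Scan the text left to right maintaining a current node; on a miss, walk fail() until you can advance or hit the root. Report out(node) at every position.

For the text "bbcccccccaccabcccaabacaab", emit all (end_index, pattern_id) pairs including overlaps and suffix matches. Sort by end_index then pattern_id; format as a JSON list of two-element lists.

Build automaton:
Trie nodes:
  0='ε' goto a→3 c→1
  1='c' goto c→2
  2='cc' goto ·  ←P0
  3='a' goto b→8 c→4  ←P1
  4='ac' goto c→5
  5='acc' goto a→6
  6='acca' goto b→7
  7='accab' goto ·  ←P2
  8='ab' goto ·  ←P3

Failure links (BFS by depth):
  fail(1) 'c': from fail(0)=0 chase 'c': 0 ⇒ 0;  out=∅∪out(0)=∅
  fail(3) 'a': from fail(0)=0 chase 'a': 0 ⇒ 0;  out={1}∪out(0)={1}
  fail(2) 'cc': from fail(1)=0 chase 'c': 0 ⇒ 1;  out={0}∪out(1)={0}
  fail(4) 'ac': from fail(3)=0 chase 'c': 0 ⇒ 1;  out=∅∪out(1)=∅
  fail(8) 'ab': from fail(3)=0 chase 'b': 0 ⇒ 0;  out={3}∪out(0)={3}
  fail(5) 'acc': from fail(4)=1 chase 'c': 1 ⇒ 2;  out=∅∪out(2)={0}
  fail(6) 'acca': from fail(5)=2 chase 'a': 2→1→0 ⇒ 3;  out=∅∪out(3)={1}
  fail(7) 'accab': from fail(6)=3 chase 'b': 3 ⇒ 8;  out={2}∪out(8)={2,3}

Scan:
pos 0 'b': at 0
pos 1 'b': at 0
pos 2 'c': at 1
pos 3 'c': at 2  emit P0@[2:3]
pos 4 'c': at 2 (via fail)  emit P0@[3:4]
pos 5 'c': at 2 (via fail)  emit P0@[4:5]
pos 6 'c': at 2 (via fail)  emit P0@[5:6]
pos 7 'c': at 2 (via fail)  emit P0@[6:7]
pos 8 'c': at 2 (via fail)  emit P0@[7:8]
pos 9 'a': at 3 (via fail)  emit P1@[9:9]
pos 10 'c': at 4
pos 11 'c': at 5  emit P0@[10:11]
pos 12 'a': at 6  emit P1@[12:12]
pos 13 'b': at 7  emit P2@[9:13],P3@[12:13]
pos 14 'c': at 1 (via fail)
pos 15 'c': at 2  emit P0@[14:15]
pos 16 'c': at 2 (via fail)  emit P0@[15:16]
pos 17 'a': at 3 (via fail)  emit P1@[17:17]
pos 18 'a': at 3 (via fail)  emit P1@[18:18]
pos 19 'b': at 8  emit P3@[18:19]
pos 20 'a': at 3 (via fail)  emit P1@[20:20]
pos 21 'c': at 4
pos 22 'a': at 3 (via fail)  emit P1@[22:22]
pos 23 'a': at 3 (via fail)  emit P1@[23:23]
pos 24 'b': at 8  emit P3@[23:24]

Matches: [[3,0],[4,0],[5,0],[6,0],[7,0],[8,0],[9,1],[11,0],[12,1],[13,2],[13,3],[15,0],[16,0],[17,1],[18,1],[19,3],[20,1],[22,1],[23,1],[24,3]]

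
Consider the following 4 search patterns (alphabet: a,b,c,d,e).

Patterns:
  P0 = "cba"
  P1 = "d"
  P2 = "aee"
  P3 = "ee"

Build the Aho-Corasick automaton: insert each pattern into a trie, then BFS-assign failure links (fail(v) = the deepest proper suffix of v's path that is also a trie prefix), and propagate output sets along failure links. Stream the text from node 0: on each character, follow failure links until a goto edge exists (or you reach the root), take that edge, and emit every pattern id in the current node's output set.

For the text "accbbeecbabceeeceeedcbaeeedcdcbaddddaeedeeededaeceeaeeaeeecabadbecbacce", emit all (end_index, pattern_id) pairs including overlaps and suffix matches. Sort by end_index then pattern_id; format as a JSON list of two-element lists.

Build:
Trie (insert patterns):
  n0 'ε': a→5 c→1 d→4 e→8
  n1 'c': b→2
  n2 'cb': a→3
  n3 'cba': ·  ←P0
  n4 'd': ·  ←P1
  n5 'a': e→6
  n6 'ae': e→7
  n7 'aee': ·  ←P2
  n8 'e': e→9
  n9 'ee': ·  ←P3

Failure links (BFS by depth):
  n1('c'): parent n0 fail=0; on 'c' 0 → fail=0;  out ∅∪∅=∅
  n4('d'): parent n0 fail=0; on 'd' 0 → fail=0;  out {1}∪∅={1}
  n5('a'): parent n0 fail=0; on 'a' 0 → fail=0;  out ∅∪∅=∅
  n8('e'): parent n0 fail=0; on 'e' 0 → fail=0;  out ∅∪∅=∅
  n2('cb'): parent n1 fail=0; on 'b' 0 → fail=0;  out ∅∪∅=∅
  n6('ae'): parent n5 fail=0; on 'e' 0 → fail=8;  out ∅∪∅=∅
  n9('ee'): parent n8 fail=0; on 'e' 0 → fail=8;  out {3}∪∅={3}
  n3('cba'): parent n2 fail=0; on 'a' 0 → fail=5;  out {0}∪∅={0}
  n7('aee'): parent n6 fail=8; on 'e' 8 → fail=9;  out {2}∪{3}={2,3}

Scan:
i=0 'a': node 0→5
i=1 'c': node 5→1 (via fail)
i=2 'c': node 1→1 (via fail)
i=3 'b': node 1→2
i=4 'b': node 2→0 (via fail)
i=5 'e': node 0→8
i=6 'e': node 8→9  ** P3@[5:6]
i=7 'c': node 9→1 (via fail)
i=8 'b': node 1→2
i=9 'a': node 2→3  ** P0@[7:9]
i=10 'b': node 3→0 (via fail)
i=11 'c': node 0→1
i=12 'e': node 1→8 (via fail)
i=13 'e': node 8→9  ** P3@[12:13]
i=14 'e': node 9→9 (via fail)  ** P3@[13:14]
i=15 'c': node 9→1 (via fail)
i=16 'e': node 1→8 (via fail)
i=17 'e': node 8→9  ** P3@[16:17]
i=18 'e': node 9→9 (via fail)  ** P3@[17:18]
i=19 'd': node 9→4 (via fail)  ** P1@[19:19]
i=20 'c': node 4→1 (via fail)
i=21 'b': node 1→2
i=22 'a': node 2→3  ** P0@[20:22]
i=23 'e': node 3→6 (via fail)
i=24 'e': node 6→7  ** P2@[22:24],P3@[23:24]
i=25 'e': node 7→9 (via fail)  ** P3@[24:25]
i=26 'd': node 9→4 (via fail)  ** P1@[26:26]
i=27 'c': node 4→1 (via fail)
i=28 'd': node 1→4 (via fail)  ** P1@[28:28]
i=29 'c': node 4→1 (via fail)
i=30 'b': node 1→2
i=31 'a': node 2→3  ** P0@[29:31]
i=32 'd': node 3→4 (via fail)  ** P1@[32:32]
i=33 'd': node 4→4 (via fail)  ** P1@[33:33]
i=34 'd': node 4→4 (via fail)  ** P1@[34:34]
i=35 'd': node 4→4 (via fail)  ** P1@[35:35]
i=36 'a': node 4→5 (via fail)
i=37 'e': node 5→6
i=38 'e': node 6→7  ** P2@[36:38],P3@[37:38]
i=39 'd': node 7→4 (via fail)  ** P1@[39:39]
i=40 'e': node 4→8 (via fail)
i=41 'e': node 8→9  ** P3@[40:41]
i=42 'e': node 9→9 (via fail)  ** P3@[41:42]
i=43 'd': node 9→4 (via fail)  ** P1@[43:43]
i=44 'e': node 4→8 (via fail)
i=45 'd': node 8→4 (via fail)  ** P1@[45:45]
i=46 'a': node 4→5 (via fail)
i=47 'e': node 5→6
i=48 'c': node 6→1 (via fail)
i=49 'e': node 1→8 (via fail)
i=50 'e': node 8→9  ** P3@[49:50]
i=51 'a': node 9→5 (via fail)
i=52 'e': node 5→6
i=53 'e': node 6→7  ** P2@[51:53],P3@[52:53]
i=54 'a': node 7→5 (via fail)
i=55 'e': node 5→6
i=56 'e': node 6→7  ** P2@[54:56],P3@[55:56]
i=57 'e': node 7→9 (via fail)  ** P3@[56:57]
i=58 'c': node 9→1 (via fail)
i=59 'a': node 1→5 (via fail)
i=60 'b': node 5→0 (via fail)
i=61 'a': node 0→5
i=62 'd': node 5→4 (via fail)  ** P1@[62:62]
i=63 'b': node 4→0 (via fail)
i=64 'e': node 0→8
i=65 'c': node 8→1 (via fail)
i=66 'b': node 1→2
i=67 'a': node 2→3  ** P0@[65:67]
i=68 'c': node 3→1 (via fail)
i=69 'c': node 1→1 (via fail)
i=70 'e': node 1→8 (via fail)

Result: [[6,3],[9,0],[13,3],[14,3],[17,3],[18,3],[19,1],[22,0],[24,2],[24,3],[25,3],[26,1],[28,1],[31,0],[32,1],[33,1],[34,1],[35,1],[38,2],[38,3],[39,1],[41,3],[42,3],[43,1],[45,1],[50,3],[53,2],[53,3],[56,2],[56,3],[57,3],[62,1],[67,0]]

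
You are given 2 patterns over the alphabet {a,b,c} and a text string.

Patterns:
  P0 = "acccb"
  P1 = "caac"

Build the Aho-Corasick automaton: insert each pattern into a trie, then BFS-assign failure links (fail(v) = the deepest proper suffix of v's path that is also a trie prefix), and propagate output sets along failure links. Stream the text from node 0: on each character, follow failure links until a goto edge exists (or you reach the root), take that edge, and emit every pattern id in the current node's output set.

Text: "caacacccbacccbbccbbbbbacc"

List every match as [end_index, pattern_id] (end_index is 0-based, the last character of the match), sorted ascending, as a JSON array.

Build automaton:
Trie (insert patterns):
  0='ε' goto a→1 c→6
  1='a' goto c→2
  2='ac' goto c→3
  3='acc' goto c→4
  4='accc' goto b→5
  5='acccb' goto ·  ←P0
  6='c' goto a→7
  7='ca' goto a→8
  8='caa' goto c→9
  9='caac' goto ·  ←P1

BFS fail/out derivation:
  n1('a'): parent n0 fail=0; on 'a' 0 → fail=0;  out ∅∪∅=∅
  n6('c'): parent n0 fail=0; on 'c' 0 → fail=0;  out ∅∪∅=∅
  n2('ac'): parent n1 fail=0; on 'c' 0 → fail=6;  out ∅∪∅=∅
  n7('ca'): parent n6 fail=0; on 'a' 0 → fail=1;  out ∅∪∅=∅
  n3('acc'): parent n2 fail=6; on 'c' 6→0 → fail=6;  out ∅∪∅=∅
  n8('caa'): parent n7 fail=1; on 'a' 1→0 → fail=1;  out ∅∪∅=∅
  n4('accc'): parent n3 fail=6; on 'c' 6→0 → fail=6;  out ∅∪∅=∅
  n9('caac'): parent n8 fail=1; on 'c' 1 → fail=2;  out {1}∪∅={1}
  n5('acccb'): parent n4 fail=6; on 'b' 6→0 → fail=0;  out {0}∪∅={0}

Text stream:
pos 0 'c': at 6
pos 1 'a': at 7
pos 2 'a': at 8
pos 3 'c': at 9  emit P1@[0:3]
pos 4 'a': at 7 (fail-walked)
pos 5 'c': at 2 (fail-walked)
pos 6 'c': at 3
pos 7 'c': at 4
pos 8 'b': at 5  emit P0@[4:8]
pos 9 'a': at 1 (fail-walked)
pos 10 'c': at 2
pos 11 'c': at 3
pos 12 'c': at 4
pos 13 'b': at 5  emit P0@[9:13]
pos 14 'b': at 0 (fail-walked)
pos 15 'c': at 6
pos 16 'c': at 6 (fail-walked)
pos 17 'b': at 0 (fail-walked)
pos 18 'b': at 0
pos 19 'b': at 0
pos 20 'b': at 0
pos 21 'b': at 0
pos 22 'a': at 1
pos 23 'c': at 2
pos 24 'c': at 3

Result: [[3,1],[8,0],[13,0]]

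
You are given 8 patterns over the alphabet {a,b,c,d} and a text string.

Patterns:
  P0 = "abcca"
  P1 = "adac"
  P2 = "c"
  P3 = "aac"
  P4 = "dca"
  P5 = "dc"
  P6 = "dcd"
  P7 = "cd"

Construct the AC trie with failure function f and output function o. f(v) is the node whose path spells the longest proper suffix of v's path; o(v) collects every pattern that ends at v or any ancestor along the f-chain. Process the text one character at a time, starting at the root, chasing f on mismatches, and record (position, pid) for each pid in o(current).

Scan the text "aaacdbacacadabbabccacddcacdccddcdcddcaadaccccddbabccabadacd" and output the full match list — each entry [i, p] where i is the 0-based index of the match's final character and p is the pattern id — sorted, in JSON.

Build automaton:
Trie nodes:
  n0 'ε': a→1 c→9 d→12
  n1 'a': a→10 b→2 d→6
  n2 'ab': c→3
  n3 'abc': c→4
  n4 'abcc': a→5
  n5 'abcca': ·  [P0 ends]
  n6 'ad': a→7
  n7 'ada': c→8
  n8 'adac': ·  [P1 ends]
  n9 'c': d→16  [P2 ends]
  n10 'aa': c→11
  n11 'aac': ·  [P3 ends]
  n12 'd': c→13
  n13 'dc': a→14 d→15  [P5 ends]
  n14 'dca': ·  [P4 ends]
  n15 'dcd': ·  [P6 ends]
  n16 'cd': ·  [P7 ends]

BFS fail/out derivation:
  fail(1) 'a': from fail(0)=0 chase 'a': 0 ⇒ 0;  out=∅∪out(0)=∅
  fail(9) 'c': from fail(0)=0 chase 'c': 0 ⇒ 0;  out={2}∪out(0)={2}
  fail(12) 'd': from fail(0)=0 chase 'd': 0 ⇒ 0;  out=∅∪out(0)=∅
  fail(2) 'ab': from fail(1)=0 chase 'b': 0 ⇒ 0;  out=∅∪out(0)=∅
  fail(6) 'ad': from fail(1)=0 chase 'd': 0 ⇒ 12;  out=∅∪out(12)=∅
  fail(10) 'aa': from fail(1)=0 chase 'a': 0 ⇒ 1;  out=∅∪out(1)=∅
  fail(13) 'dc': from fail(12)=0 chase 'c': 0 ⇒ 9;  out={5}∪out(9)={2,5}
  fail(16) 'cd': from fail(9)=0 chase 'd': 0 ⇒ 12;  out={7}∪out(12)={7}
  fail(3) 'abc': from fail(2)=0 chase 'c': 0 ⇒ 9;  out=∅∪out(9)={2}
  fail(7) 'ada': from fail(6)=12 chase 'a': 12→0 ⇒ 1;  out=∅∪out(1)=∅
  fail(11) 'aac': from fail(10)=1 chase 'c': 1→0 ⇒ 9;  out={3}∪out(9)={2,3}
  fail(14) 'dca': from fail(13)=9 chase 'a': 9→0 ⇒ 1;  out={4}∪out(1)={4}
  fail(15) 'dcd': from fail(13)=9 chase 'd': 9 ⇒ 16;  out={6}∪out(16)={6,7}
  fail(4) 'abcc': from fail(3)=9 chase 'c': 9→0 ⇒ 9;  out=∅∪out(9)={2}
  fail(8) 'adac': from fail(7)=1 chase 'c': 1→0 ⇒ 9;  out={1}∪out(9)={1,2}
  fail(5) 'abcca': from fail(4)=9 chase 'a': 9→0 ⇒ 1;  out={0}∪out(1)={0}

Scan:
i=0 'a': node 0→1
i=1 'a': node 1→10
i=2 'a': node 10→10 ·f
i=3 'c': node 10→11  → match P2@[3:3],P3@[1:3]
i=4 'd': node 11→16 ·f  → match P7@[3:4]
i=5 'b': node 16→0 ·f
i=6 'a': node 0→1
i=7 'c': node 1→9 ·f  → match P2@[7:7]
i=8 'a': node 9→1 ·f
i=9 'c': node 1→9 ·f  → match P2@[9:9]
i=10 'a': node 9→1 ·f
i=11 'd': node 1→6
i=12 'a': node 6→7
i=13 'b': node 7→2 ·f
i=14 'b': node 2→0 ·f
i=15 'a': node 0→1
i=16 'b': node 1→2
i=17 'c': node 2→3  → match P2@[17:17]
i=18 'c': node 3→4  → match P2@[18:18]
i=19 'a': node 4→5  → match P0@[15:19]
i=20 'c': node 5→9 ·f  → match P2@[20:20]
i=21 'd': node 9→16  → match P7@[20:21]
i=22 'd': node 16→12 ·f
i=23 'c': node 12→13  → match P2@[23:23],P5@[22:23]
i=24 'a': node 13→14  → match P4@[22:24]
i=25 'c': node 14→9 ·f  → match P2@[25:25]
i=26 'd': node 9→16  → match P7@[25:26]
i=27 'c': node 16→13 ·f  → match P2@[27:27],P5@[26:27]
i=28 'c': node 13→9 ·f  → match P2@[28:28]
i=29 'd': node 9→16  → match P7@[28:29]
i=30 'd': node 16→12 ·f
i=31 'c': node 12→13  → match P2@[31:31],P5@[30:31]
i=32 'd': node 13→15  → match P6@[30:32],P7@[31:32]
i=33 'c': node 15→13 ·f  → match P2@[33:33],P5@[32:33]
i=34 'd': node 13→15  → match P6@[32:34],P7@[33:34]
i=35 'd': node 15→12 ·f
i=36 'c': node 12→13  → match P2@[36:36],P5@[35:36]
i=37 'a': node 13→14  → match P4@[35:37]
i=38 'a': node 14→10 ·f
i=39 'd': node 10→6 ·f
i=40 'a': node 6→7
i=41 'c': node 7→8  → match P1@[38:41],P2@[41:41]
i=42 'c': node 8→9 ·f  → match P2@[42:42]
i=43 'c': node 9→9 ·f  → match P2@[43:43]
i=44 'c': node 9→9 ·f  → match P2@[44:44]
i=45 'd': node 9→16  → match P7@[44:45]
i=46 'd': node 16→12 ·f
i=47 'b': node 12→0 ·f
i=48 'a': node 0→1
i=49 'b': node 1→2
i=50 'c': node 2→3  → match P2@[50:50]
i=51 'c': node 3→4  → match P2@[51:51]
i=52 'a': node 4→5  → match P0@[48:52]
i=53 'b': node 5→2 ·f
i=54 'a': node 2→1 ·f
i=55 'd': node 1→6
i=56 'a': node 6→7
i=57 'c': node 7→8  → match P1@[54:57],P2@[57:57]
i=58 'd': node 8→16 ·f  → match P7@[57:58]

Result: [[3,2],[3,3],[4,7],[7,2],[9,2],[17,2],[18,2],[19,0],[20,2],[21,7],[23,2],[23,5],[24,4],[25,2],[26,7],[27,2],[27,5],[28,2],[29,7],[31,2],[31,5],[32,6],[32,7],[33,2],[33,5],[34,6],[34,7],[36,2],[36,5],[37,4],[41,1],[41,2],[42,2],[43,2],[44,2],[45,7],[50,2],[51,2],[52,0],[57,1],[57,2],[58,7]]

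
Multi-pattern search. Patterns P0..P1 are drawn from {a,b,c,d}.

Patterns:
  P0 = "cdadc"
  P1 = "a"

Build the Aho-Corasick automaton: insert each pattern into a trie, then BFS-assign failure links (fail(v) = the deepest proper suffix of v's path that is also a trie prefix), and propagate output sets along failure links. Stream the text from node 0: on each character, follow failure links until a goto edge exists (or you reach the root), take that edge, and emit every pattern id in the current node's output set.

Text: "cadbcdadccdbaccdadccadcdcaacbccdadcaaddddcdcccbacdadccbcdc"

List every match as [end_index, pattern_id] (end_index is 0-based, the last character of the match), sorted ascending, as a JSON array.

Construct AC machine:
Trie nodes:
  n0 'ε': a→6 c→1
  n1 'c': d→2
  n2 'cd': a→3
  n3 'cda': d→4
  n4 'cdad': c→5
  n5 'cdadc': ·  [P0 ends]
  n6 'a': ·  [P1 ends]

BFS fail/out derivation:
  fail(1) 'c': from fail(0)=0 chase 'c': 0 ⇒ 0;  out=∅∪out(0)=∅
  fail(6) 'a': from fail(0)=0 chase 'a': 0 ⇒ 0;  out={1}∪out(0)={1}
  fail(2) 'cd': from fail(1)=0 chase 'd': 0 ⇒ 0;  out=∅∪out(0)=∅
  fail(3) 'cda': from fail(2)=0 chase 'a': 0 ⇒ 6;  out=∅∪out(6)={1}
  fail(4) 'cdad': from fail(3)=6 chase 'd': 6→0 ⇒ 0;  out=∅∪out(0)=∅
  fail(5) 'cdadc': from fail(4)=0 chase 'c': 0 ⇒ 1;  out={0}∪out(1)={0}

Scan:
pos 0 'c': at 1
pos 1 'a': at 6 (via fail)  emit P1@[1:1]
pos 2 'd': at 0 (via fail)
pos 3 'b': at 0
pos 4 'c': at 1
pos 5 'd': at 2
pos 6 'a': at 3  emit P1@[6:6]
pos 7 'd': at 4
pos 8 'c': at 5  emit P0@[4:8]
pos 9 'c': at 1 (via fail)
pos 10 'd': at 2
pos 11 'b': at 0 (via fail)
pos 12 'a': at 6  emit P1@[12:12]
pos 13 'c': at 1 (via fail)
pos 14 'c': at 1 (via fail)
pos 15 'd': at 2
pos 16 'a': at 3  emit P1@[16:16]
pos 17 'd': at 4
pos 18 'c': at 5  emit P0@[14:18]
pos 19 'c': at 1 (via fail)
pos 20 'a': at 6 (via fail)  emit P1@[20:20]
pos 21 'd': at 0 (via fail)
pos 22 'c': at 1
pos 23 'd': at 2
pos 24 'c': at 1 (via fail)
pos 25 'a': at 6 (via fail)  emit P1@[25:25]
pos 26 'a': at 6 (via fail)  emit P1@[26:26]
pos 27 'c': at 1 (via fail)
pos 28 'b': at 0 (via fail)
pos 29 'c': at 1
pos 30 'c': at 1 (via fail)
pos 31 'd': at 2
pos 32 'a': at 3  emit P1@[32:32]
pos 33 'd': at 4
pos 34 'c': at 5  emit P0@[30:34]
pos 35 'a': at 6 (via fail)  emit P1@[35:35]
pos 36 'a': at 6 (via fail)  emit P1@[36:36]
pos 37 'd': at 0 (via fail)
pos 38 'd': at 0
pos 39 'd': at 0
pos 40 'd': at 0
pos 41 'c': at 1
pos 42 'd': at 2
pos 43 'c': at 1 (via fail)
pos 44 'c': at 1 (via fail)
pos 45 'c': at 1 (via fail)
pos 46 'b': at 0 (via fail)
pos 47 'a': at 6  emit P1@[47:47]
pos 48 'c': at 1 (via fail)
pos 49 'd': at 2
pos 50 'a': at 3  emit P1@[50:50]
pos 51 'd': at 4
pos 52 'c': at 5  emit P0@[48:52]
pos 53 'c': at 1 (via fail)
pos 54 'b': at 0 (via fail)
pos 55 'c': at 1
pos 56 'd': at 2
pos 57 'c': at 1 (via fail)

Result: [[1,1],[6,1],[8,0],[12,1],[16,1],[18,0],[20,1],[25,1],[26,1],[32,1],[34,0],[35,1],[36,1],[47,1],[50,1],[52,0]]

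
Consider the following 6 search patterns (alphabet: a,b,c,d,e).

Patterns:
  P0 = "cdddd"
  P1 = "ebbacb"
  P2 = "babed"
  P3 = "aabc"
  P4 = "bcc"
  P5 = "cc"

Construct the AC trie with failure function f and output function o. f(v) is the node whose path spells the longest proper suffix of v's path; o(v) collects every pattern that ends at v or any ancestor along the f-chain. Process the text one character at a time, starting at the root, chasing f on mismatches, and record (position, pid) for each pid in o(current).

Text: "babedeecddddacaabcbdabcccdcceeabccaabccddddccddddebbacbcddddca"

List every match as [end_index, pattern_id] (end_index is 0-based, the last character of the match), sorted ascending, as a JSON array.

Construct AC machine:
Trie (insert patterns):
  n0 'ε': a→17 b→12 c→1 e→6
  n1 'c': c→23 d→2
  n2 'cd': d→3
  n3 'cdd': d→4
  n4 'cddd': d→5
  n5 'cdddd': ·  ←P0
  n6 'e': b→7
  n7 'eb': b→8
  n8 'ebb': a→9
  n9 'ebba': c→10
  n10 'ebbac': b→11
  n11 'ebbacb': ·  ←P1
  n12 'b': a→13 c→21
  n13 'ba': b→14
  n14 'bab': e→15
  n15 'babe': d→16
  n16 'babed': ·  ←P2
  n17 'a': a→18
  n18 'aa': b→19
  n19 'aab': c→20
  n20 'aabc': ·  ←P3
  n21 'bc': c→22
  n22 'bcc': ·  ←P4
  n23 'cc': ·  ←P5

BFS fail/out derivation:
  fail(1) 'c': from fail(0)=0 chase 'c': 0 ⇒ 0;  out=∅∪out(0)=∅
  fail(6) 'e': from fail(0)=0 chase 'e': 0 ⇒ 0;  out=∅∪out(0)=∅
  fail(12) 'b': from fail(0)=0 chase 'b': 0 ⇒ 0;  out=∅∪out(0)=∅
  fail(17) 'a': from fail(0)=0 chase 'a': 0 ⇒ 0;  out=∅∪out(0)=∅
  fail(2) 'cd': from fail(1)=0 chase 'd': 0 ⇒ 0;  out=∅∪out(0)=∅
  fail(7) 'eb': from fail(6)=0 chase 'b': 0 ⇒ 12;  out=∅∪out(12)=∅
  fail(13) 'ba': from fail(12)=0 chase 'a': 0 ⇒ 17;  out=∅∪out(17)=∅
  fail(18) 'aa': from fail(17)=0 chase 'a': 0 ⇒ 17;  out=∅∪out(17)=∅
  fail(21) 'bc': from fail(12)=0 chase 'c': 0 ⇒ 1;  out=∅∪out(1)=∅
  fail(23) 'cc': from fail(1)=0 chase 'c': 0 ⇒ 1;  out={5}∪out(1)={5}
  fail(3) 'cdd': from fail(2)=0 chase 'd': 0 ⇒ 0;  out=∅∪out(0)=∅
  fail(8) 'ebb': from fail(7)=12 chase 'b': 12→0 ⇒ 12;  out=∅∪out(12)=∅
  fail(14) 'bab': from fail(13)=17 chase 'b': 17→0 ⇒ 12;  out=∅∪out(12)=∅
  fail(19) 'aab': from fail(18)=17 chase 'b': 17→0 ⇒ 12;  out=∅∪out(12)=∅
  fail(22) 'bcc': from fail(21)=1 chase 'c': 1 ⇒ 23;  out={4}∪out(23)={4,5}
  fail(4) 'cddd': from fail(3)=0 chase 'd': 0 ⇒ 0;  out=∅∪out(0)=∅
  fail(9) 'ebba': from fail(8)=12 chase 'a': 12 ⇒ 13;  out=∅∪out(13)=∅
  fail(15) 'babe': from fail(14)=12 chase 'e': 12→0 ⇒ 6;  out=∅∪out(6)=∅
  fail(20) 'aabc': from fail(19)=12 chase 'c': 12 ⇒ 21;  out={3}∪out(21)={3}
  fail(5) 'cdddd': from fail(4)=0 chase 'd': 0 ⇒ 0;  out={0}∪out(0)={0}
  fail(10) 'ebbac': from fail(9)=13 chase 'c': 13→17→0 ⇒ 1;  out=∅∪out(1)=∅
  fail(16) 'babed': from fail(15)=6 chase 'd': 6→0 ⇒ 0;  out={2}∪out(0)={2}
  fail(11) 'ebbacb': from fail(10)=1 chase 'b': 1→0 ⇒ 12;  out={1}∪out(12)={1}

Run:
[0] read 'b'  n0⇒n12
[1] read 'a'  n12⇒n13
[2] read 'b'  n13⇒n14
[3] read 'e'  n14⇒n15
[4] read 'd'  n15⇒n16  → match P2@[0:4]
[5] read 'e'  n16⇒n6 (via fail)
[6] read 'e'  n6⇒n6 (via fail)
[7] read 'c'  n6⇒n1 (via fail)
[8] read 'd'  n1⇒n2
[9] read 'd'  n2⇒n3
[10] read 'd'  n3⇒n4
[11] read 'd'  n4⇒n5  → match P0@[7:11]
[12] read 'a'  n5⇒n17 (via fail)
[13] read 'c'  n17⇒n1 (via fail)
[14] read 'a'  n1⇒n17 (via fail)
[15] read 'a'  n17⇒n18
[16] read 'b'  n18⇒n19
[17] read 'c'  n19⇒n20  → match P3@[14:17]
[18] read 'b'  n20⇒n12 (via fail)
[19] read 'd'  n12⇒n0 (via fail)
[20] read 'a'  n0⇒n17
[21] read 'b'  n17⇒n12 (via fail)
[22] read 'c'  n12⇒n21
[23] read 'c'  n21⇒n22  → match P4@[21:23],P5@[22:23]
[24] read 'c'  n22⇒n23 (via fail)  → match P5@[23:24]
[25] read 'd'  n23⇒n2 (via fail)
[26] read 'c'  n2⇒n1 (via fail)
[27] read 'c'  n1⇒n23  → match P5@[26:27]
[28] read 'e'  n23⇒n6 (via fail)
[29] read 'e'  n6⇒n6 (via fail)
[30] read 'a'  n6⇒n17 (via fail)
[31] read 'b'  n17⇒n12 (via fail)
[32] read 'c'  n12⇒n21
[33] read 'c'  n21⇒n22  → match P4@[31:33],P5@[32:33]
[34] read 'a'  n22⇒n17 (via fail)
[35] read 'a'  n17⇒n18
[36] read 'b'  n18⇒n19
[37] read 'c'  n19⇒n20  → match P3@[34:37]
[38] read 'c'  n20⇒n22 (via fail)  → match P4@[36:38],P5@[37:38]
[39] read 'd'  n22⇒n2 (via fail)
[40] read 'd'  n2⇒n3
[41] read 'd'  n3⇒n4
[42] read 'd'  n4⇒n5  → match P0@[38:42]
[43] read 'c'  n5⇒n1 (via fail)
[44] read 'c'  n1⇒n23  → match P5@[43:44]
[45] read 'd'  n23⇒n2 (via fail)
[46] read 'd'  n2⇒n3
[47] read 'd'  n3⇒n4
[48] read 'd'  n4⇒n5  → match P0@[44:48]
[49] read 'e'  n5⇒n6 (via fail)
[50] read 'b'  n6⇒n7
[51] read 'b'  n7⇒n8
[52] read 'a'  n8⇒n9
[53] read 'c'  n9⇒n10
[54] read 'b'  n10⇒n11  → match P1@[49:54]
[55] read 'c'  n11⇒n21 (via fail)
[56] read 'd'  n21⇒n2 (via fail)
[57] read 'd'  n2⇒n3
[58] read 'd'  n3⇒n4
[59] read 'd'  n4⇒n5  → match P0@[55:59]
[60] read 'c'  n5⇒n1 (via fail)
[61] read 'a'  n1⇒n17 (via fail)

Matches: [[4,2],[11,0],[17,3],[23,4],[23,5],[24,5],[27,5],[33,4],[33,5],[37,3],[38,4],[38,5],[42,0],[44,5],[48,0],[54,1],[59,0]]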